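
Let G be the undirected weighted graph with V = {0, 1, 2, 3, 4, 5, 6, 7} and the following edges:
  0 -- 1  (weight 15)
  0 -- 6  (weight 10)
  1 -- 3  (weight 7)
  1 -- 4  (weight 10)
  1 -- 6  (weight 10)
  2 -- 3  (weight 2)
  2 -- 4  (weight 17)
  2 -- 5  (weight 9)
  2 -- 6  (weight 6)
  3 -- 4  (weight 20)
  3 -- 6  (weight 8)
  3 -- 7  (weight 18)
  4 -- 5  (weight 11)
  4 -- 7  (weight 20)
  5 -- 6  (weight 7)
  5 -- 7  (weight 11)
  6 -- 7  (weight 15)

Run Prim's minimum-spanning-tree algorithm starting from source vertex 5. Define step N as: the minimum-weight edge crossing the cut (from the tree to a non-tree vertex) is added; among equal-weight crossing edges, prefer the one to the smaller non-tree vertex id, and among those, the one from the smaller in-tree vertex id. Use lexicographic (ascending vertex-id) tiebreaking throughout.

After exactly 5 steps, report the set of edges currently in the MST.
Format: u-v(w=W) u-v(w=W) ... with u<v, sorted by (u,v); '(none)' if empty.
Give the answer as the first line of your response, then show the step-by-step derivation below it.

0-6(w=10) 1-3(w=7) 2-3(w=2) 2-6(w=6) 5-6(w=7)

step 1: add edge 5-6 (w=7); MST = {5-6(w=7)}
step 2: add edge 2-6 (w=6); MST = {2-6(w=6) 5-6(w=7)}
step 3: add edge 2-3 (w=2); MST = {2-3(w=2) 2-6(w=6) 5-6(w=7)}
step 4: add edge 1-3 (w=7); MST = {1-3(w=7) 2-3(w=2) 2-6(w=6) 5-6(w=7)}
step 5: add edge 0-6 (w=10); MST = {0-6(w=10) 1-3(w=7) 2-3(w=2) 2-6(w=6) 5-6(w=7)}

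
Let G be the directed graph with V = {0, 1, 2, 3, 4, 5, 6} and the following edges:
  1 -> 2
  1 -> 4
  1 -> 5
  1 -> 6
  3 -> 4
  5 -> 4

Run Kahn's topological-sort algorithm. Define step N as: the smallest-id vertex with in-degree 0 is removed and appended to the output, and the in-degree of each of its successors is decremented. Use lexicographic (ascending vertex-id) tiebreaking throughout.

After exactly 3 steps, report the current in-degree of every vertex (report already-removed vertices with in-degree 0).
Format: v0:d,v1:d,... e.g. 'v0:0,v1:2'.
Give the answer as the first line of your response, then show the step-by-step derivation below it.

v0:0,v1:0,v2:0,v3:0,v4:2,v5:0,v6:0

step 1: output 0; order=[0]; indeg=(0,0,1,0,3,1,1)
step 2: output 1; order=[0,1]; indeg=(0,0,0,0,2,0,0)
step 3: output 2; order=[0,1,2]; indeg=(0,0,0,0,2,0,0)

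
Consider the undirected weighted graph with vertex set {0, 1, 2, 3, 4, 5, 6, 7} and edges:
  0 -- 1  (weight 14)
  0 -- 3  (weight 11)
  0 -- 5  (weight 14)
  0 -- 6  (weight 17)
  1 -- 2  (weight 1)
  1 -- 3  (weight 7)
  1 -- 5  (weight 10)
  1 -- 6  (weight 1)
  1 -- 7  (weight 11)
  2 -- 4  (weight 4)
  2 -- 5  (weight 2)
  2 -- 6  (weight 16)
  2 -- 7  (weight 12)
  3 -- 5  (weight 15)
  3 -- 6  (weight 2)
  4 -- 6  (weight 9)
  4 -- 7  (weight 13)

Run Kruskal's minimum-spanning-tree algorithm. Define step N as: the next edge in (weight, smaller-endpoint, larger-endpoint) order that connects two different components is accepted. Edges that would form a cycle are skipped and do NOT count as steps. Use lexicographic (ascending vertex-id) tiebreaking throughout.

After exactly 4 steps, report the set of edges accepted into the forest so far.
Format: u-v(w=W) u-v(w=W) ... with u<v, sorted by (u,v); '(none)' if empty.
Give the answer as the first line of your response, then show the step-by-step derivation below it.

1-2(w=1) 1-6(w=1) 2-5(w=2) 3-6(w=2)

step 1: add edge 1-2 (w=1); MST = {1-2(w=1)}
step 2: add edge 1-6 (w=1); MST = {1-2(w=1) 1-6(w=1)}
step 3: add edge 2-5 (w=2); MST = {1-2(w=1) 1-6(w=1) 2-5(w=2)}
step 4: add edge 3-6 (w=2); MST = {1-2(w=1) 1-6(w=1) 2-5(w=2) 3-6(w=2)}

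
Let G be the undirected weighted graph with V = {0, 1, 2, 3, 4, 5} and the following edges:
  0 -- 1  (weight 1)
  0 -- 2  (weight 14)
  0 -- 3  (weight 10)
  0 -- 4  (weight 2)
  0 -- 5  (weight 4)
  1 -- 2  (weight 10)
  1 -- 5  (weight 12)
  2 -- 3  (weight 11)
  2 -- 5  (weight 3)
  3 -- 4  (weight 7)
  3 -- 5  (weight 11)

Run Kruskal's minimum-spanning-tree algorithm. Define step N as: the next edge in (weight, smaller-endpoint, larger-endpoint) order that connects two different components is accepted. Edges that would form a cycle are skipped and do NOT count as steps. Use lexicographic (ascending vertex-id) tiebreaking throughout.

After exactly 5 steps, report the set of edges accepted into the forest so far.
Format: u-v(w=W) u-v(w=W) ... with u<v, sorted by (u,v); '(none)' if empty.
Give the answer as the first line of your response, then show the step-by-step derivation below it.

0-1(w=1) 0-4(w=2) 0-5(w=4) 2-5(w=3) 3-4(w=7)

step 1: add edge 0-1 (w=1); MST = {0-1(w=1)}
step 2: add edge 0-4 (w=2); MST = {0-1(w=1) 0-4(w=2)}
step 3: add edge 2-5 (w=3); MST = {0-1(w=1) 0-4(w=2) 2-5(w=3)}
step 4: add edge 0-5 (w=4); MST = {0-1(w=1) 0-4(w=2) 0-5(w=4) 2-5(w=3)}
step 5: add edge 3-4 (w=7); MST = {0-1(w=1) 0-4(w=2) 0-5(w=4) 2-5(w=3) 3-4(w=7)}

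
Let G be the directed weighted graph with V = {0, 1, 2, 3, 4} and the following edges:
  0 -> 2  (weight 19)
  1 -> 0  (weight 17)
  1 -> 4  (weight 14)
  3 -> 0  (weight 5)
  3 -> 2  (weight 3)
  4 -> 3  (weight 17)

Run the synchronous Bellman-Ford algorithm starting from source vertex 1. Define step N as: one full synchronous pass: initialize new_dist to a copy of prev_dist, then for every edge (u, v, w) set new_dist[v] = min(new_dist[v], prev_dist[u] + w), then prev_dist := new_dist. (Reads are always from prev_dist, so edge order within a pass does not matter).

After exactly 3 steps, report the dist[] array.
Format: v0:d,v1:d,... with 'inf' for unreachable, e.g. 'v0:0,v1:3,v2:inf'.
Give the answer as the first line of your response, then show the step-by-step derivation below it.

v0:17,v1:0,v2:34,v3:31,v4:14

step 1: dist = v0:17,v1:0,v2:inf,v3:inf,v4:14
step 2: dist = v0:17,v1:0,v2:36,v3:31,v4:14
step 3: dist = v0:17,v1:0,v2:34,v3:31,v4:14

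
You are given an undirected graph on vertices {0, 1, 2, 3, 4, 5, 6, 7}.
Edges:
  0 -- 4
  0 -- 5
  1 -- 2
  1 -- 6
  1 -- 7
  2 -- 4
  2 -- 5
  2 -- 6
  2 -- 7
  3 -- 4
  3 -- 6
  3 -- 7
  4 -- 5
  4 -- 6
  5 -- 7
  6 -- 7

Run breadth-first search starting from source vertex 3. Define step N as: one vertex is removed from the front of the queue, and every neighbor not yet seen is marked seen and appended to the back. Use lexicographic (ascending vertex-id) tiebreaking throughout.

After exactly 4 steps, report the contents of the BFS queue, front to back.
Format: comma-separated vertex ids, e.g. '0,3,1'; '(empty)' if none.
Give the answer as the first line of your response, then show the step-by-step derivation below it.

0,2,5,1

step 1: dequeue 3; queue=[4,6,7]; order=3
step 2: dequeue 4; queue=[6,7,0,2,5]; order=3,4
step 3: dequeue 6; queue=[7,0,2,5,1]; order=3,4,6
step 4: dequeue 7; queue=[0,2,5,1]; order=3,4,6,7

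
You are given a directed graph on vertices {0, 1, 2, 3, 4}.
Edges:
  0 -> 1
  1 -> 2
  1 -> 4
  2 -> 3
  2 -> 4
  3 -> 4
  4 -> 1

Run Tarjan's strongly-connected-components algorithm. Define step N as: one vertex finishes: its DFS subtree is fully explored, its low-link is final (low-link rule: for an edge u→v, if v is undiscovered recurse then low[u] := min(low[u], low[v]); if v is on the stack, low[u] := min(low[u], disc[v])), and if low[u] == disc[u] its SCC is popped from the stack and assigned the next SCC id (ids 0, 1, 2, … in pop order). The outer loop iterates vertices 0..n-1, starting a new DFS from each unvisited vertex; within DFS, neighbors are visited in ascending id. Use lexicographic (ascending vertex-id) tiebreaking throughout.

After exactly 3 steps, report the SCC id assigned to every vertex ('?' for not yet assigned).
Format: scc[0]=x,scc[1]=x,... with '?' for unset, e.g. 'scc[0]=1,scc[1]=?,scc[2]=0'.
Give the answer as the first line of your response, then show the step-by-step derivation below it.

scc[0]=?,scc[1]=?,scc[2]=?,scc[3]=?,scc[4]=?

step 1: low=(low[0]=0,low[1]=1,low[2]=2,low[3]=3,low[4]=1); scc=(scc[0]=?,scc[1]=?,scc[2]=?,scc[3]=?,scc[4]=?)
step 2: low=(low[0]=0,low[1]=1,low[2]=2,low[3]=1,low[4]=1); scc=(scc[0]=?,scc[1]=?,scc[2]=?,scc[3]=?,scc[4]=?)
step 3: low=(low[0]=0,low[1]=1,low[2]=1,low[3]=1,low[4]=1); scc=(scc[0]=?,scc[1]=?,scc[2]=?,scc[3]=?,scc[4]=?)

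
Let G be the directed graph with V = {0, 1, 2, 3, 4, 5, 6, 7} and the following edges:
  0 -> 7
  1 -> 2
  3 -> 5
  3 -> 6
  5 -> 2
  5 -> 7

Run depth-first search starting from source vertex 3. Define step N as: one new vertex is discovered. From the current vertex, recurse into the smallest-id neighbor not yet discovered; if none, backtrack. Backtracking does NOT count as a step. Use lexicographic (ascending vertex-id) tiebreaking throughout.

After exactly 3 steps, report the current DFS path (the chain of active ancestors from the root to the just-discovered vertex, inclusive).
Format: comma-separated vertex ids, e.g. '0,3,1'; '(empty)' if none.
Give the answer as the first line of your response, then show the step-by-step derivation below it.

3,5,2

step 1: discover 3; path=3; order=3
step 2: discover 5; path=3>5; order=3,5
step 3: discover 2; path=3>5>2; order=3,5,2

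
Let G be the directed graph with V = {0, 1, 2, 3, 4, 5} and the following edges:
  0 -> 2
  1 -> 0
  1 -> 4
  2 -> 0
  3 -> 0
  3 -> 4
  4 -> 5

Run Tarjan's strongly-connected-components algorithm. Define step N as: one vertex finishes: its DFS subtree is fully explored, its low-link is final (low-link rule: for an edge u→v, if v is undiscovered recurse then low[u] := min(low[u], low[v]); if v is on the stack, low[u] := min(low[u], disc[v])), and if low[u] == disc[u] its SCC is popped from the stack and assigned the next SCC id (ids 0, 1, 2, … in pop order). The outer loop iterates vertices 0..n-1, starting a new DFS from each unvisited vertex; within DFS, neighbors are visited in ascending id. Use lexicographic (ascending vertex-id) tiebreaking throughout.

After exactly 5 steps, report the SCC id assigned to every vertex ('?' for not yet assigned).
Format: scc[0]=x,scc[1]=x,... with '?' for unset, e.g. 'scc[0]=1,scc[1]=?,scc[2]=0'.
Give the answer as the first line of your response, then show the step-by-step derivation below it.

scc[0]=0,scc[1]=3,scc[2]=0,scc[3]=?,scc[4]=2,scc[5]=1

step 1: low=(low[0]=0,low[1]=?,low[2]=0,low[3]=?,low[4]=?,low[5]=?); scc=(scc[0]=?,scc[1]=?,scc[2]=?,scc[3]=?,scc[4]=?,scc[5]=?)
step 2: low=(low[0]=0,low[1]=?,low[2]=0,low[3]=?,low[4]=?,low[5]=?); scc=(scc[0]=0,scc[1]=?,scc[2]=0,scc[3]=?,scc[4]=?,scc[5]=?)
step 3: low=(low[0]=0,low[1]=2,low[2]=0,low[3]=?,low[4]=3,low[5]=4); scc=(scc[0]=0,scc[1]=?,scc[2]=0,scc[3]=?,scc[4]=?,scc[5]=1)
step 4: low=(low[0]=0,low[1]=2,low[2]=0,low[3]=?,low[4]=3,low[5]=4); scc=(scc[0]=0,scc[1]=?,scc[2]=0,scc[3]=?,scc[4]=2,scc[5]=1)
step 5: low=(low[0]=0,low[1]=2,low[2]=0,low[3]=?,low[4]=3,low[5]=4); scc=(scc[0]=0,scc[1]=3,scc[2]=0,scc[3]=?,scc[4]=2,scc[5]=1)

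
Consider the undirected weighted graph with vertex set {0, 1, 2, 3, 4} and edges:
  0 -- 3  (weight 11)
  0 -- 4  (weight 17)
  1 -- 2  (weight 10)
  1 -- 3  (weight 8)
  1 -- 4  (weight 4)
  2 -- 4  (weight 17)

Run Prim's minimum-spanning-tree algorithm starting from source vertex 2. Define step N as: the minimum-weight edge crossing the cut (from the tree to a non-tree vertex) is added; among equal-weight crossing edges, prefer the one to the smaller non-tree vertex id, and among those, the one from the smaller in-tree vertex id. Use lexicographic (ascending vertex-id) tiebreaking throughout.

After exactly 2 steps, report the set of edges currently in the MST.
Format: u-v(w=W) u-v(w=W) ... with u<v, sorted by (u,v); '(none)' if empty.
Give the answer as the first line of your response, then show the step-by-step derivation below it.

1-2(w=10) 1-4(w=4)

step 1: add edge 1-2 (w=10); MST = {1-2(w=10)}
step 2: add edge 1-4 (w=4); MST = {1-2(w=10) 1-4(w=4)}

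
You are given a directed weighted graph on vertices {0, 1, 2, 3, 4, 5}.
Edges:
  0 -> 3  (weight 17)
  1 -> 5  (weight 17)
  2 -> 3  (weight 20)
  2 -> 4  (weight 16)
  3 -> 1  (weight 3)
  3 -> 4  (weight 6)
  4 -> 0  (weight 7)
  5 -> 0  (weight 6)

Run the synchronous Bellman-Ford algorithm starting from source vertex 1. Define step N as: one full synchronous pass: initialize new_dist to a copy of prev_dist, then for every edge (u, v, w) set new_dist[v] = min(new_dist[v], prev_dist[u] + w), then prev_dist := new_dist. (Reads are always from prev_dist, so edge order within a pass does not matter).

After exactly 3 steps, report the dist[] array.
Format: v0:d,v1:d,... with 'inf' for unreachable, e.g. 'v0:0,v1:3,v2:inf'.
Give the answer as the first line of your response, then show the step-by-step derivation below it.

v0:23,v1:0,v2:inf,v3:40,v4:inf,v5:17

step 1: dist = v0:inf,v1:0,v2:inf,v3:inf,v4:inf,v5:17
step 2: dist = v0:23,v1:0,v2:inf,v3:inf,v4:inf,v5:17
step 3: dist = v0:23,v1:0,v2:inf,v3:40,v4:inf,v5:17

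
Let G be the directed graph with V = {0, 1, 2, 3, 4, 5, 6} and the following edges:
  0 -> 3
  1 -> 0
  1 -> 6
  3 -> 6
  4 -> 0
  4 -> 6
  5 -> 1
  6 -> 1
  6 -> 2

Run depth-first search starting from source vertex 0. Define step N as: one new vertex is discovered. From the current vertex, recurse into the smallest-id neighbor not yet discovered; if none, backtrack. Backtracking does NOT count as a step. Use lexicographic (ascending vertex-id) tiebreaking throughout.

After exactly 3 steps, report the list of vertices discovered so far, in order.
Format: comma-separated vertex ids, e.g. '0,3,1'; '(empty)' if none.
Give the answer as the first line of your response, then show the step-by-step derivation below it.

0,3,6

step 1: discover 0; path=0; order=0
step 2: discover 3; path=0>3; order=0,3
step 3: discover 6; path=0>3>6; order=0,3,6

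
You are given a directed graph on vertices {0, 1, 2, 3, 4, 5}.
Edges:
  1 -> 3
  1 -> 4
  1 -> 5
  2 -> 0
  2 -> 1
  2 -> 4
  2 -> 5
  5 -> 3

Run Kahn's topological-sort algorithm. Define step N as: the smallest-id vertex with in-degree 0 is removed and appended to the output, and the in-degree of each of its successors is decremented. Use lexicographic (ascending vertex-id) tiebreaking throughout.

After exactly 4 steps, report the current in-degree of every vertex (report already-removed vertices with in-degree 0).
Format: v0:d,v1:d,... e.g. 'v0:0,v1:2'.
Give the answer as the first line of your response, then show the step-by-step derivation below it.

v0:0,v1:0,v2:0,v3:1,v4:0,v5:0

step 1: output 2; order=[2]; indeg=(0,0,0,2,1,1)
step 2: output 0; order=[2,0]; indeg=(0,0,0,2,1,1)
step 3: output 1; order=[2,0,1]; indeg=(0,0,0,1,0,0)
step 4: output 4; order=[2,0,1,4]; indeg=(0,0,0,1,0,0)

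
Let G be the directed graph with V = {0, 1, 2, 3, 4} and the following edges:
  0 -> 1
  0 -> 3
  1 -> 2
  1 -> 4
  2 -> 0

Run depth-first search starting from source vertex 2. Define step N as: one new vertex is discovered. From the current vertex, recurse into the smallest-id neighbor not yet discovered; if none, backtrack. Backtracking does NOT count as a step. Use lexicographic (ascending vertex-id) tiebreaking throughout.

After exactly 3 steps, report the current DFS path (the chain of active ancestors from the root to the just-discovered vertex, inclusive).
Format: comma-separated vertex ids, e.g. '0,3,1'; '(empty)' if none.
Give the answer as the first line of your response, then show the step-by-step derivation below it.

2,0,1

step 1: discover 2; path=2; order=2
step 2: discover 0; path=2>0; order=2,0
step 3: discover 1; path=2>0>1; order=2,0,1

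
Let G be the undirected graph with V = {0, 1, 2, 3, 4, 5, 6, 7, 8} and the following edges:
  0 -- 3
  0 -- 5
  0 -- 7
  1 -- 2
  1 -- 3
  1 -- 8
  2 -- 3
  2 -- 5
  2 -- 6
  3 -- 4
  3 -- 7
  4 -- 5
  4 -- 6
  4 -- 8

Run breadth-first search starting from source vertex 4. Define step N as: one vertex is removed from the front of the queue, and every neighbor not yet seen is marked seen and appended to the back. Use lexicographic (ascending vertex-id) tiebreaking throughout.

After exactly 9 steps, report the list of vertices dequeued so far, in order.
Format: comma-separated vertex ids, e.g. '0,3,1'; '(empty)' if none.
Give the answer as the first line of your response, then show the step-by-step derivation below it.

4,3,5,6,8,0,1,2,7

step 1: dequeue 4; queue=[3,5,6,8]; order=4
step 2: dequeue 3; queue=[5,6,8,0,1,2,7]; order=4,3
step 3: dequeue 5; queue=[6,8,0,1,2,7]; order=4,3,5
step 4: dequeue 6; queue=[8,0,1,2,7]; order=4,3,5,6
step 5: dequeue 8; queue=[0,1,2,7]; order=4,3,5,6,8
step 6: dequeue 0; queue=[1,2,7]; order=4,3,5,6,8,0
step 7: dequeue 1; queue=[2,7]; order=4,3,5,6,8,0,1
step 8: dequeue 2; queue=[7]; order=4,3,5,6,8,0,1,2
step 9: dequeue 7; queue=[(empty)]; order=4,3,5,6,8,0,1,2,7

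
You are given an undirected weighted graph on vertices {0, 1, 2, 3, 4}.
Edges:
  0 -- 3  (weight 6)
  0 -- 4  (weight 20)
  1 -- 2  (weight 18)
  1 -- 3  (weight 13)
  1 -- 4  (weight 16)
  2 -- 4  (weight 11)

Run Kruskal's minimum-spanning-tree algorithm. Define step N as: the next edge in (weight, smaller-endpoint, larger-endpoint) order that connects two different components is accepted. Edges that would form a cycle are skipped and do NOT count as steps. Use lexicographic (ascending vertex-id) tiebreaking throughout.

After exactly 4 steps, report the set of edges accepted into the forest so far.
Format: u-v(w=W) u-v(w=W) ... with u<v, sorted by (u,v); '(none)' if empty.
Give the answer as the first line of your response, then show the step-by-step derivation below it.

0-3(w=6) 1-3(w=13) 1-4(w=16) 2-4(w=11)

step 1: add edge 0-3 (w=6); MST = {0-3(w=6)}
step 2: add edge 2-4 (w=11); MST = {0-3(w=6) 2-4(w=11)}
step 3: add edge 1-3 (w=13); MST = {0-3(w=6) 1-3(w=13) 2-4(w=11)}
step 4: add edge 1-4 (w=16); MST = {0-3(w=6) 1-3(w=13) 1-4(w=16) 2-4(w=11)}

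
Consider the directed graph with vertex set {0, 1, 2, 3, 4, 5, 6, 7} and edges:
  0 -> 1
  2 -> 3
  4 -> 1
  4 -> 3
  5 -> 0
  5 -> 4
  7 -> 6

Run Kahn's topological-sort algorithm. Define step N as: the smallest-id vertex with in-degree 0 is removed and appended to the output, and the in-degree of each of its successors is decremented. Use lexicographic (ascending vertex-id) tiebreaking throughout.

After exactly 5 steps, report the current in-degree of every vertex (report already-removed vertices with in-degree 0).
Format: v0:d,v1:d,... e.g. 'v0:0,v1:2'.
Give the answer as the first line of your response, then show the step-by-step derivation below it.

v0:0,v1:0,v2:0,v3:0,v4:0,v5:0,v6:1,v7:0

step 1: output 2; order=[2]; indeg=(1,2,0,1,1,0,1,0)
step 2: output 5; order=[2,5]; indeg=(0,2,0,1,0,0,1,0)
step 3: output 0; order=[2,5,0]; indeg=(0,1,0,1,0,0,1,0)
step 4: output 4; order=[2,5,0,4]; indeg=(0,0,0,0,0,0,1,0)
step 5: output 1; order=[2,5,0,4,1]; indeg=(0,0,0,0,0,0,1,0)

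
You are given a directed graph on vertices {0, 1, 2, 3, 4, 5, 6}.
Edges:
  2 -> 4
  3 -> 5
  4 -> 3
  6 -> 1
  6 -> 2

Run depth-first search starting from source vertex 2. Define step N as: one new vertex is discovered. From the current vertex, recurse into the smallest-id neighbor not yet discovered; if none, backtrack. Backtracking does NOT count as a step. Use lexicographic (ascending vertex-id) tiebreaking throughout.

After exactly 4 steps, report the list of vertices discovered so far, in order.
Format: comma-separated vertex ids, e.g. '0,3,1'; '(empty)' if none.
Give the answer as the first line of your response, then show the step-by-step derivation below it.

2,4,3,5

step 1: discover 2; path=2; order=2
step 2: discover 4; path=2>4; order=2,4
step 3: discover 3; path=2>4>3; order=2,4,3
step 4: discover 5; path=2>4>3>5; order=2,4,3,5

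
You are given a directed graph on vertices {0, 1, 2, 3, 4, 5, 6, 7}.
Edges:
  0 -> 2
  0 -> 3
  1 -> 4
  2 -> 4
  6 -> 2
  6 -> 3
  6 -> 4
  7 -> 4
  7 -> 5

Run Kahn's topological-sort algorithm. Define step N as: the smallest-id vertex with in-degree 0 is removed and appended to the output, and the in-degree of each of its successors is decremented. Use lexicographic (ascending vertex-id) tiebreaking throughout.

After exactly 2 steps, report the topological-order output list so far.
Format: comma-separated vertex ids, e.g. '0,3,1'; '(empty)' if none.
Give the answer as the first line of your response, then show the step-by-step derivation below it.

0,1

step 1: output 0; order=[0]; indeg=(0,0,1,1,4,1,0,0)
step 2: output 1; order=[0,1]; indeg=(0,0,1,1,3,1,0,0)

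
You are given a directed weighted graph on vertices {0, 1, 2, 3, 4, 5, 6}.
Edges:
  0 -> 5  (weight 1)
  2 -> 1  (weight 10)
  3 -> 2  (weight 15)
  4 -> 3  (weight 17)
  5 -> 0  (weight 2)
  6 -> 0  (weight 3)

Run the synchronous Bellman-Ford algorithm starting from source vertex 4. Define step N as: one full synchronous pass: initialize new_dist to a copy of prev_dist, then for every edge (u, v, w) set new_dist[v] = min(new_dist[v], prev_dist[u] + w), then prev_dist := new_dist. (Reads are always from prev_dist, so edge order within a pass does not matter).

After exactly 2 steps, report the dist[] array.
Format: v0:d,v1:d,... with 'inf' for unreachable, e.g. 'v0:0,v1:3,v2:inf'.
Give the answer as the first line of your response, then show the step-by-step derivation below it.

v0:inf,v1:inf,v2:32,v3:17,v4:0,v5:inf,v6:inf

step 1: dist = v0:inf,v1:inf,v2:inf,v3:17,v4:0,v5:inf,v6:inf
step 2: dist = v0:inf,v1:inf,v2:32,v3:17,v4:0,v5:inf,v6:inf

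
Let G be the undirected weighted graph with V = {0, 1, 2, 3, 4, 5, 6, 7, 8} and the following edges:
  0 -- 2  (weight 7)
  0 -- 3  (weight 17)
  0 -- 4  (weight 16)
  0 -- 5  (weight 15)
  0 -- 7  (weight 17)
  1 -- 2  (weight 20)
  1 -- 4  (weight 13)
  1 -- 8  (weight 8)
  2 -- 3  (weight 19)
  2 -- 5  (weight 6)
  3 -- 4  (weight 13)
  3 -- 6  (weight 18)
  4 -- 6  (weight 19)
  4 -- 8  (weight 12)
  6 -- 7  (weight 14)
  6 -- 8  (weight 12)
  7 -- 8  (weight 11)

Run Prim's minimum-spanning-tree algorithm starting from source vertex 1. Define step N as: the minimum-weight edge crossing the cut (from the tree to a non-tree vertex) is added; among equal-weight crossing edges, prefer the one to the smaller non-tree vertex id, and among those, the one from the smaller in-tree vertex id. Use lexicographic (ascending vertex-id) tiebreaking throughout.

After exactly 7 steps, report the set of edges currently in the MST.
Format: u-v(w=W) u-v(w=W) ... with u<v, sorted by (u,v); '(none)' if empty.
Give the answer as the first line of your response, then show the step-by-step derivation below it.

0-2(w=7) 0-4(w=16) 1-8(w=8) 3-4(w=13) 4-8(w=12) 6-8(w=12) 7-8(w=11)

step 1: add edge 1-8 (w=8); MST = {1-8(w=8)}
step 2: add edge 7-8 (w=11); MST = {1-8(w=8) 7-8(w=11)}
step 3: add edge 4-8 (w=12); MST = {1-8(w=8) 4-8(w=12) 7-8(w=11)}
step 4: add edge 6-8 (w=12); MST = {1-8(w=8) 4-8(w=12) 6-8(w=12) 7-8(w=11)}
step 5: add edge 3-4 (w=13); MST = {1-8(w=8) 3-4(w=13) 4-8(w=12) 6-8(w=12) 7-8(w=11)}
step 6: add edge 0-4 (w=16); MST = {0-4(w=16) 1-8(w=8) 3-4(w=13) 4-8(w=12) 6-8(w=12) 7-8(w=11)}
step 7: add edge 0-2 (w=7); MST = {0-2(w=7) 0-4(w=16) 1-8(w=8) 3-4(w=13) 4-8(w=12) 6-8(w=12) 7-8(w=11)}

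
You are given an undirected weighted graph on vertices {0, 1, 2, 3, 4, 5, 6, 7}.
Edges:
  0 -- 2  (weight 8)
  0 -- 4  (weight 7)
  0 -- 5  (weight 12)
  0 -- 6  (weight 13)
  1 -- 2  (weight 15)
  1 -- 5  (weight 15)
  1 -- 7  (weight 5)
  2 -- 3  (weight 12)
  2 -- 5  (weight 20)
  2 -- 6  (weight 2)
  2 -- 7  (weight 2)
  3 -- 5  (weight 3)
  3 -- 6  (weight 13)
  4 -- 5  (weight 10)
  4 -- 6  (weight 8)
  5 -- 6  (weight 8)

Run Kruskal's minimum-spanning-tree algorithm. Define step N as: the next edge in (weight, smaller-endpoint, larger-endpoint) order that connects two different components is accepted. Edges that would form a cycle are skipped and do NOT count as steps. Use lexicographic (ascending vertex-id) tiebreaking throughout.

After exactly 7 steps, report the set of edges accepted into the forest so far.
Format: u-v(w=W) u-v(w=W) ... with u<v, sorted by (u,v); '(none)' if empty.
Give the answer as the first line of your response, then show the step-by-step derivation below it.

0-2(w=8) 0-4(w=7) 1-7(w=5) 2-6(w=2) 2-7(w=2) 3-5(w=3) 5-6(w=8)

step 1: add edge 2-6 (w=2); MST = {2-6(w=2)}
step 2: add edge 2-7 (w=2); MST = {2-6(w=2) 2-7(w=2)}
step 3: add edge 3-5 (w=3); MST = {2-6(w=2) 2-7(w=2) 3-5(w=3)}
step 4: add edge 1-7 (w=5); MST = {1-7(w=5) 2-6(w=2) 2-7(w=2) 3-5(w=3)}
step 5: add edge 0-4 (w=7); MST = {0-4(w=7) 1-7(w=5) 2-6(w=2) 2-7(w=2) 3-5(w=3)}
step 6: add edge 0-2 (w=8); MST = {0-2(w=8) 0-4(w=7) 1-7(w=5) 2-6(w=2) 2-7(w=2) 3-5(w=3)}
step 7: add edge 5-6 (w=8); MST = {0-2(w=8) 0-4(w=7) 1-7(w=5) 2-6(w=2) 2-7(w=2) 3-5(w=3) 5-6(w=8)}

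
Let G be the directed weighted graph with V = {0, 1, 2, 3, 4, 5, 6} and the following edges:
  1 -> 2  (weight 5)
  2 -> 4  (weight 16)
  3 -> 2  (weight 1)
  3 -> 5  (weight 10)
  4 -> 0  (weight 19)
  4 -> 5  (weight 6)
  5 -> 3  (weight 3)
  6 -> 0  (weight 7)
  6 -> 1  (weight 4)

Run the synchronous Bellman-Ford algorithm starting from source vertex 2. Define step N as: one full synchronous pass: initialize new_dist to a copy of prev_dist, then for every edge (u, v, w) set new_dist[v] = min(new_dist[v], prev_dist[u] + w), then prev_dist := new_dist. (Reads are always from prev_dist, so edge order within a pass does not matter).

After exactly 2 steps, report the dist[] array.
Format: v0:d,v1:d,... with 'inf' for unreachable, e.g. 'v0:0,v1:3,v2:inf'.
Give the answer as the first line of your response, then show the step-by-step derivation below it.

v0:35,v1:inf,v2:0,v3:inf,v4:16,v5:22,v6:inf

step 1: dist = v0:inf,v1:inf,v2:0,v3:inf,v4:16,v5:inf,v6:inf
step 2: dist = v0:35,v1:inf,v2:0,v3:inf,v4:16,v5:22,v6:inf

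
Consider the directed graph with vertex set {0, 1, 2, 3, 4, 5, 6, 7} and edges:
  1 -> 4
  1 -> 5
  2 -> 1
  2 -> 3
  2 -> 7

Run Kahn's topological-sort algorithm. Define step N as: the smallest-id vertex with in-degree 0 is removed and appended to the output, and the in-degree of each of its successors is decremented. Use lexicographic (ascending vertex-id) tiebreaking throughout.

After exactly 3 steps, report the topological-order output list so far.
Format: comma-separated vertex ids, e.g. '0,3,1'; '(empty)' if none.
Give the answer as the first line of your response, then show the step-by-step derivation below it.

0,2,1

step 1: output 0; order=[0]; indeg=(0,1,0,1,1,1,0,1)
step 2: output 2; order=[0,2]; indeg=(0,0,0,0,1,1,0,0)
step 3: output 1; order=[0,2,1]; indeg=(0,0,0,0,0,0,0,0)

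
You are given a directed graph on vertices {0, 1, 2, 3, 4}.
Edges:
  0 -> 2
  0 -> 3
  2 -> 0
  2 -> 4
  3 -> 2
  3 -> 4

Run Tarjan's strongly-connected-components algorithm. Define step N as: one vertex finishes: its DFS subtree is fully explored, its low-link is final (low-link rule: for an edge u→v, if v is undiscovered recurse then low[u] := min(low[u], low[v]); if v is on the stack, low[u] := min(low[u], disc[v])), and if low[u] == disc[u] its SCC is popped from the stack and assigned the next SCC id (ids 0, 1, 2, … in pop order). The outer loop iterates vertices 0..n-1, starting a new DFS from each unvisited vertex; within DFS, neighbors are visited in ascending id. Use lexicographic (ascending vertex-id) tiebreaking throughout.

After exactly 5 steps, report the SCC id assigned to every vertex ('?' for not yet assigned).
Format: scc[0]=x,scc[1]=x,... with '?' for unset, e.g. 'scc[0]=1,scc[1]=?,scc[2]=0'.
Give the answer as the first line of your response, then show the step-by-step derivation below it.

scc[0]=1,scc[1]=2,scc[2]=1,scc[3]=1,scc[4]=0

step 1: low=(low[0]=0,low[1]=?,low[2]=0,low[3]=?,low[4]=2); scc=(scc[0]=?,scc[1]=?,scc[2]=?,scc[3]=?,scc[4]=0)
step 2: low=(low[0]=0,low[1]=?,low[2]=0,low[3]=?,low[4]=2); scc=(scc[0]=?,scc[1]=?,scc[2]=?,scc[3]=?,scc[4]=0)
step 3: low=(low[0]=0,low[1]=?,low[2]=0,low[3]=1,low[4]=2); scc=(scc[0]=?,scc[1]=?,scc[2]=?,scc[3]=?,scc[4]=0)
step 4: low=(low[0]=0,low[1]=?,low[2]=0,low[3]=1,low[4]=2); scc=(scc[0]=1,scc[1]=?,scc[2]=1,scc[3]=1,scc[4]=0)
step 5: low=(low[0]=0,low[1]=4,low[2]=0,low[3]=1,low[4]=2); scc=(scc[0]=1,scc[1]=2,scc[2]=1,scc[3]=1,scc[4]=0)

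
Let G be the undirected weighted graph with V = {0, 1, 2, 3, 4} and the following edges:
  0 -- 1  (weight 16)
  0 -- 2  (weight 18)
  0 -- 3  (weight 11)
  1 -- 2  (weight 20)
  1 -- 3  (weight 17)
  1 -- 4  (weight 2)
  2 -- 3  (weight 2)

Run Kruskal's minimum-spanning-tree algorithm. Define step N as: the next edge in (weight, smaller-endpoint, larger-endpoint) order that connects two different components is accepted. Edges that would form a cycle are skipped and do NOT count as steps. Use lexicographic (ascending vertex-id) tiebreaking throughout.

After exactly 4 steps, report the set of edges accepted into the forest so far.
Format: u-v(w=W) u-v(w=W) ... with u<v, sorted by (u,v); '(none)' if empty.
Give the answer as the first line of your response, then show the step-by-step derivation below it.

0-1(w=16) 0-3(w=11) 1-4(w=2) 2-3(w=2)

step 1: add edge 1-4 (w=2); MST = {1-4(w=2)}
step 2: add edge 2-3 (w=2); MST = {1-4(w=2) 2-3(w=2)}
step 3: add edge 0-3 (w=11); MST = {0-3(w=11) 1-4(w=2) 2-3(w=2)}
step 4: add edge 0-1 (w=16); MST = {0-1(w=16) 0-3(w=11) 1-4(w=2) 2-3(w=2)}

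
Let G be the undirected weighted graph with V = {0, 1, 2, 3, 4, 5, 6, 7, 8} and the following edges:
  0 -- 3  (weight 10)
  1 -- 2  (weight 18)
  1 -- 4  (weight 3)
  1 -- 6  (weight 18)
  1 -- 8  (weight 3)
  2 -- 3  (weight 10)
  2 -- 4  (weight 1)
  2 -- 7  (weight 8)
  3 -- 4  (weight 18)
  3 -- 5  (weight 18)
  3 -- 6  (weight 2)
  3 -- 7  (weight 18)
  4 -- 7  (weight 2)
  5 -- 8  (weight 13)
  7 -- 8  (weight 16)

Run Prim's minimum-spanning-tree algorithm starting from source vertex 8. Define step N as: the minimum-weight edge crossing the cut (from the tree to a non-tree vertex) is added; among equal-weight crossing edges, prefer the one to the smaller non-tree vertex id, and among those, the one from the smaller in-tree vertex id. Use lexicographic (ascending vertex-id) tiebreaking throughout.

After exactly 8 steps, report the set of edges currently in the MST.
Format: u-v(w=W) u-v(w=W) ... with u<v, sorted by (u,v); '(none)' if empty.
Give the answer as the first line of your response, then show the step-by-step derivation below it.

0-3(w=10) 1-4(w=3) 1-8(w=3) 2-3(w=10) 2-4(w=1) 3-6(w=2) 4-7(w=2) 5-8(w=13)

step 1: add edge 1-8 (w=3); MST = {1-8(w=3)}
step 2: add edge 1-4 (w=3); MST = {1-4(w=3) 1-8(w=3)}
step 3: add edge 2-4 (w=1); MST = {1-4(w=3) 1-8(w=3) 2-4(w=1)}
step 4: add edge 4-7 (w=2); MST = {1-4(w=3) 1-8(w=3) 2-4(w=1) 4-7(w=2)}
step 5: add edge 2-3 (w=10); MST = {1-4(w=3) 1-8(w=3) 2-3(w=10) 2-4(w=1) 4-7(w=2)}
step 6: add edge 3-6 (w=2); MST = {1-4(w=3) 1-8(w=3) 2-3(w=10) 2-4(w=1) 3-6(w=2) 4-7(w=2)}
step 7: add edge 0-3 (w=10); MST = {0-3(w=10) 1-4(w=3) 1-8(w=3) 2-3(w=10) 2-4(w=1) 3-6(w=2) 4-7(w=2)}
step 8: add edge 5-8 (w=13); MST = {0-3(w=10) 1-4(w=3) 1-8(w=3) 2-3(w=10) 2-4(w=1) 3-6(w=2) 4-7(w=2) 5-8(w=13)}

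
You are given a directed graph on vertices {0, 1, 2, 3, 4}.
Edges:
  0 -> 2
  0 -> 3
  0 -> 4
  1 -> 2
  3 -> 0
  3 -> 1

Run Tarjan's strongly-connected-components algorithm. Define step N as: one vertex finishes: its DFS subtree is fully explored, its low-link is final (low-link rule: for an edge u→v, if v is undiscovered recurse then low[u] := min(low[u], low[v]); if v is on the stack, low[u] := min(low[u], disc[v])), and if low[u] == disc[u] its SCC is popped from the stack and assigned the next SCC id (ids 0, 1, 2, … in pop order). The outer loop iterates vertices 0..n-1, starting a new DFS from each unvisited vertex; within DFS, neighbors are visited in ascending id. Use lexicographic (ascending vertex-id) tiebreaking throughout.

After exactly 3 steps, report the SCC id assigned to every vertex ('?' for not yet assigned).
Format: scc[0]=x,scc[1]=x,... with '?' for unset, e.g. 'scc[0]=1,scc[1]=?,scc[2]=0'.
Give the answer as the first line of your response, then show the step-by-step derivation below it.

scc[0]=?,scc[1]=1,scc[2]=0,scc[3]=?,scc[4]=?

step 1: low=(low[0]=0,low[1]=?,low[2]=1,low[3]=?,low[4]=?); scc=(scc[0]=?,scc[1]=?,scc[2]=0,scc[3]=?,scc[4]=?)
step 2: low=(low[0]=0,low[1]=3,low[2]=1,low[3]=0,low[4]=?); scc=(scc[0]=?,scc[1]=1,scc[2]=0,scc[3]=?,scc[4]=?)
step 3: low=(low[0]=0,low[1]=3,low[2]=1,low[3]=0,low[4]=?); scc=(scc[0]=?,scc[1]=1,scc[2]=0,scc[3]=?,scc[4]=?)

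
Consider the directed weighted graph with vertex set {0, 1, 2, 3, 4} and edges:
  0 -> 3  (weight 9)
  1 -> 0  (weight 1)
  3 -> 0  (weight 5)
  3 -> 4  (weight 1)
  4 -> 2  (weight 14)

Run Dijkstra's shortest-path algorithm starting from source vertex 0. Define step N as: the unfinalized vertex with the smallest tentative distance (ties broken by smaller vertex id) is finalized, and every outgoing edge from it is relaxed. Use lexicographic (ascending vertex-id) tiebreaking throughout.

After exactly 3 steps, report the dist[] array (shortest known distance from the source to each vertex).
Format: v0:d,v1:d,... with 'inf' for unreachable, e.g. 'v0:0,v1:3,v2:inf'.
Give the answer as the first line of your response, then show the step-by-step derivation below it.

v0:0,v1:inf,v2:24,v3:9,v4:10

step 1: dist = v0:0,v1:inf,v2:inf,v3:9,v4:inf
step 2: dist = v0:0,v1:inf,v2:inf,v3:9,v4:10
step 3: dist = v0:0,v1:inf,v2:24,v3:9,v4:10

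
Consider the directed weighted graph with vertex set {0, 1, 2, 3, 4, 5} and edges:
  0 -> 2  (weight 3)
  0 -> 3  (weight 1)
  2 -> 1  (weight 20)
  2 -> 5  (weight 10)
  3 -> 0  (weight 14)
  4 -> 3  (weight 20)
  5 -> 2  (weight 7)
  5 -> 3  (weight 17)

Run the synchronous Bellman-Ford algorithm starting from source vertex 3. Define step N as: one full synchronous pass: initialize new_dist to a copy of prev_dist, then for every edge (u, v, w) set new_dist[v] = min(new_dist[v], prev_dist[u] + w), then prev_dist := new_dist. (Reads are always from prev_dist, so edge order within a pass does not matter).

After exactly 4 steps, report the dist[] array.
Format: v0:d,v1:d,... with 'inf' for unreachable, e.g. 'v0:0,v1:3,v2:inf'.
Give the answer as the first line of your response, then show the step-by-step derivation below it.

v0:14,v1:37,v2:17,v3:0,v4:inf,v5:27

step 1: dist = v0:14,v1:inf,v2:inf,v3:0,v4:inf,v5:inf
step 2: dist = v0:14,v1:inf,v2:17,v3:0,v4:inf,v5:inf
step 3: dist = v0:14,v1:37,v2:17,v3:0,v4:inf,v5:27
step 4: dist = v0:14,v1:37,v2:17,v3:0,v4:inf,v5:27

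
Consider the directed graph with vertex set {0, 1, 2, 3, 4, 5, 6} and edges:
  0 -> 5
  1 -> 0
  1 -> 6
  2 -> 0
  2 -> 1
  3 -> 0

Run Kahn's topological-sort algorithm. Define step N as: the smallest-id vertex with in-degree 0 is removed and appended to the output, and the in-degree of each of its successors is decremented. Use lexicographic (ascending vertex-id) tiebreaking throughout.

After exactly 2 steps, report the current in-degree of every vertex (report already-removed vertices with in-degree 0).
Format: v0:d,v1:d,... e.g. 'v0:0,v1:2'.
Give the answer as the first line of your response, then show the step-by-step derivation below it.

v0:1,v1:0,v2:0,v3:0,v4:0,v5:1,v6:0

step 1: output 2; order=[2]; indeg=(2,0,0,0,0,1,1)
step 2: output 1; order=[2,1]; indeg=(1,0,0,0,0,1,0)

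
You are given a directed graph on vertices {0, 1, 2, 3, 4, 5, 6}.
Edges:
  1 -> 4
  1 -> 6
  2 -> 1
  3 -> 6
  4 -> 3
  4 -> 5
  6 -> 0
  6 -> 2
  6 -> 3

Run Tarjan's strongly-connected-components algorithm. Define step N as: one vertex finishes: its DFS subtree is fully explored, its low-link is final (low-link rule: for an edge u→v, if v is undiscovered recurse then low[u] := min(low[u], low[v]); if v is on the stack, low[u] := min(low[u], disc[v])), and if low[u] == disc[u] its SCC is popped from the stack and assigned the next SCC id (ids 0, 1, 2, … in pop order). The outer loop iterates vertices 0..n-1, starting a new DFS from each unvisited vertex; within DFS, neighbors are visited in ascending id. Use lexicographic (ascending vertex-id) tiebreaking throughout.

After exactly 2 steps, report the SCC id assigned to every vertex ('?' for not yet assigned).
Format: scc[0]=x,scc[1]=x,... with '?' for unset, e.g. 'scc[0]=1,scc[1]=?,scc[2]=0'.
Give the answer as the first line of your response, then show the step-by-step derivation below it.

scc[0]=0,scc[1]=?,scc[2]=?,scc[3]=?,scc[4]=?,scc[5]=?,scc[6]=?

step 1: low=(low[0]=0,low[1]=?,low[2]=?,low[3]=?,low[4]=?,low[5]=?,low[6]=?); scc=(scc[0]=0,scc[1]=?,scc[2]=?,scc[3]=?,scc[4]=?,scc[5]=?,scc[6]=?)
step 2: low=(low[0]=0,low[1]=1,low[2]=1,low[3]=3,low[4]=2,low[5]=?,low[6]=4); scc=(scc[0]=0,scc[1]=?,scc[2]=?,scc[3]=?,scc[4]=?,scc[5]=?,scc[6]=?)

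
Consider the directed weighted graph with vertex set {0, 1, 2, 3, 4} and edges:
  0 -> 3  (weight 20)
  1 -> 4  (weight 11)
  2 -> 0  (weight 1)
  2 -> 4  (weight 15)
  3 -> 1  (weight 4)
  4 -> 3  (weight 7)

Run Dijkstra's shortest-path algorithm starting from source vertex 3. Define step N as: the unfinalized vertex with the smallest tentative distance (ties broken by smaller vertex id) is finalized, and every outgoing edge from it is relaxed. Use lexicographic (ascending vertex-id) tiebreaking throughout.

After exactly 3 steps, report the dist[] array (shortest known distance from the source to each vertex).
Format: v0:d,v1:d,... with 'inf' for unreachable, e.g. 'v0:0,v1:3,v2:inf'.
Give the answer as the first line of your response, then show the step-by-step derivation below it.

v0:inf,v1:4,v2:inf,v3:0,v4:15

step 1: dist = v0:inf,v1:4,v2:inf,v3:0,v4:inf
step 2: dist = v0:inf,v1:4,v2:inf,v3:0,v4:15
step 3: dist = v0:inf,v1:4,v2:inf,v3:0,v4:15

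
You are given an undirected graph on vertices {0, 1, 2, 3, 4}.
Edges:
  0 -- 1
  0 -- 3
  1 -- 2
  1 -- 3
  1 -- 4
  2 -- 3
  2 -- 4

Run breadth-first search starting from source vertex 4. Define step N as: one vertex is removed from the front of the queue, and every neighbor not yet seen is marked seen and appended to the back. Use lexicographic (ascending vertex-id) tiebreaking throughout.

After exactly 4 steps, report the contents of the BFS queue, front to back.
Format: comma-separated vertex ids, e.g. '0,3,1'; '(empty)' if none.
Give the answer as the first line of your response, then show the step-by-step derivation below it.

3

step 1: dequeue 4; queue=[1,2]; order=4
step 2: dequeue 1; queue=[2,0,3]; order=4,1
step 3: dequeue 2; queue=[0,3]; order=4,1,2
step 4: dequeue 0; queue=[3]; order=4,1,2,0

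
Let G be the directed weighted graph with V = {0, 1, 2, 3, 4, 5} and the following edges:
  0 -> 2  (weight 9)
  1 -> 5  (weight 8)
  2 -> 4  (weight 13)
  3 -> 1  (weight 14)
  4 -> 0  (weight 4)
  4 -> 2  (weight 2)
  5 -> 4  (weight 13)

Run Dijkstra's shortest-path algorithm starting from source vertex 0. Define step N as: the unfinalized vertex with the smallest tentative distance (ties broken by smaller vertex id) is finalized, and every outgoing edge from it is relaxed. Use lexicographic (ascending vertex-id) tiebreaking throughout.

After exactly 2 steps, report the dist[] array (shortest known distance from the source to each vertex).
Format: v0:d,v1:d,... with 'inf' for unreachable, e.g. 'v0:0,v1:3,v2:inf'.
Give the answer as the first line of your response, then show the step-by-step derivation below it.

v0:0,v1:inf,v2:9,v3:inf,v4:22,v5:inf

step 1: dist = v0:0,v1:inf,v2:9,v3:inf,v4:inf,v5:inf
step 2: dist = v0:0,v1:inf,v2:9,v3:inf,v4:22,v5:inf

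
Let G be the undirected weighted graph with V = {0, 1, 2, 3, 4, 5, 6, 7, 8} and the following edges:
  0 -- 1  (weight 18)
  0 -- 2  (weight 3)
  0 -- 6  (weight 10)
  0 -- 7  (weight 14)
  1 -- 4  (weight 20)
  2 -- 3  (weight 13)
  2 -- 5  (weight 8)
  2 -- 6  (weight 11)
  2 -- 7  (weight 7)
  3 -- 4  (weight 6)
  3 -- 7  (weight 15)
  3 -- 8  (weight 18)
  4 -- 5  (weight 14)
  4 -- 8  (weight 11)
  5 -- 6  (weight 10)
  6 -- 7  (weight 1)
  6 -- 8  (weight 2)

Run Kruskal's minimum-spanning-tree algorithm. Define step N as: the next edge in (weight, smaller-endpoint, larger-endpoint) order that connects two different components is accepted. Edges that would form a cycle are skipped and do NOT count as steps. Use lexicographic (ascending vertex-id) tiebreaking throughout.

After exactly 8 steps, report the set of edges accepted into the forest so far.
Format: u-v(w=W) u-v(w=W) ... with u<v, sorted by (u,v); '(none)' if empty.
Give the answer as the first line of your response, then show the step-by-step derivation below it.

0-1(w=18) 0-2(w=3) 2-5(w=8) 2-7(w=7) 3-4(w=6) 4-8(w=11) 6-7(w=1) 6-8(w=2)

step 1: add edge 6-7 (w=1); MST = {6-7(w=1)}
step 2: add edge 6-8 (w=2); MST = {6-7(w=1) 6-8(w=2)}
step 3: add edge 0-2 (w=3); MST = {0-2(w=3) 6-7(w=1) 6-8(w=2)}
step 4: add edge 3-4 (w=6); MST = {0-2(w=3) 3-4(w=6) 6-7(w=1) 6-8(w=2)}
step 5: add edge 2-7 (w=7); MST = {0-2(w=3) 2-7(w=7) 3-4(w=6) 6-7(w=1) 6-8(w=2)}
step 6: add edge 2-5 (w=8); MST = {0-2(w=3) 2-5(w=8) 2-7(w=7) 3-4(w=6) 6-7(w=1) 6-8(w=2)}
step 7: add edge 4-8 (w=11); MST = {0-2(w=3) 2-5(w=8) 2-7(w=7) 3-4(w=6) 4-8(w=11) 6-7(w=1) 6-8(w=2)}
step 8: add edge 0-1 (w=18); MST = {0-1(w=18) 0-2(w=3) 2-5(w=8) 2-7(w=7) 3-4(w=6) 4-8(w=11) 6-7(w=1) 6-8(w=2)}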